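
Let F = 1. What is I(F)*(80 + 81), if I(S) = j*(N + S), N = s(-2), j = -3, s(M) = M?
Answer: 483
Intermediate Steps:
N = -2
I(S) = 6 - 3*S (I(S) = -3*(-2 + S) = 6 - 3*S)
I(F)*(80 + 81) = (6 - 3*1)*(80 + 81) = (6 - 3)*161 = 3*161 = 483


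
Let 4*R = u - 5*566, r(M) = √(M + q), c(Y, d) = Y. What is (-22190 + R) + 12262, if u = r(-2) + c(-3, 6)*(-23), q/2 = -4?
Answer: -42473/4 + I*√10/4 ≈ -10618.0 + 0.79057*I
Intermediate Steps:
q = -8 (q = 2*(-4) = -8)
r(M) = √(-8 + M) (r(M) = √(M - 8) = √(-8 + M))
u = 69 + I*√10 (u = √(-8 - 2) - 3*(-23) = √(-10) + 69 = I*√10 + 69 = 69 + I*√10 ≈ 69.0 + 3.1623*I)
R = -2761/4 + I*√10/4 (R = ((69 + I*√10) - 5*566)/4 = ((69 + I*√10) - 1*2830)/4 = ((69 + I*√10) - 2830)/4 = (-2761 + I*√10)/4 = -2761/4 + I*√10/4 ≈ -690.25 + 0.79057*I)
(-22190 + R) + 12262 = (-22190 + (-2761/4 + I*√10/4)) + 12262 = (-91521/4 + I*√10/4) + 12262 = -42473/4 + I*√10/4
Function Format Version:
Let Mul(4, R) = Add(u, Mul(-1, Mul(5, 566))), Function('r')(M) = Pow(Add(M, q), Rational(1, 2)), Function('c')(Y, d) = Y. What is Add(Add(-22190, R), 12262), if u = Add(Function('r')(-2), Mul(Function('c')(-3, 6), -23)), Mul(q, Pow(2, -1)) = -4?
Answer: Add(Rational(-42473, 4), Mul(Rational(1, 4), I, Pow(10, Rational(1, 2)))) ≈ Add(-10618., Mul(0.79057, I))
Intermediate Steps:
q = -8 (q = Mul(2, -4) = -8)
Function('r')(M) = Pow(Add(-8, M), Rational(1, 2)) (Function('r')(M) = Pow(Add(M, -8), Rational(1, 2)) = Pow(Add(-8, M), Rational(1, 2)))
u = Add(69, Mul(I, Pow(10, Rational(1, 2)))) (u = Add(Pow(Add(-8, -2), Rational(1, 2)), Mul(-3, -23)) = Add(Pow(-10, Rational(1, 2)), 69) = Add(Mul(I, Pow(10, Rational(1, 2))), 69) = Add(69, Mul(I, Pow(10, Rational(1, 2)))) ≈ Add(69.000, Mul(3.1623, I)))
R = Add(Rational(-2761, 4), Mul(Rational(1, 4), I, Pow(10, Rational(1, 2)))) (R = Mul(Rational(1, 4), Add(Add(69, Mul(I, Pow(10, Rational(1, 2)))), Mul(-1, Mul(5, 566)))) = Mul(Rational(1, 4), Add(Add(69, Mul(I, Pow(10, Rational(1, 2)))), Mul(-1, 2830))) = Mul(Rational(1, 4), Add(Add(69, Mul(I, Pow(10, Rational(1, 2)))), -2830)) = Mul(Rational(1, 4), Add(-2761, Mul(I, Pow(10, Rational(1, 2))))) = Add(Rational(-2761, 4), Mul(Rational(1, 4), I, Pow(10, Rational(1, 2)))) ≈ Add(-690.25, Mul(0.79057, I)))
Add(Add(-22190, R), 12262) = Add(Add(-22190, Add(Rational(-2761, 4), Mul(Rational(1, 4), I, Pow(10, Rational(1, 2))))), 12262) = Add(Add(Rational(-91521, 4), Mul(Rational(1, 4), I, Pow(10, Rational(1, 2)))), 12262) = Add(Rational(-42473, 4), Mul(Rational(1, 4), I, Pow(10, Rational(1, 2))))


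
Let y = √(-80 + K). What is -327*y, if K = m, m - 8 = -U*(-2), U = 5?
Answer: -327*I*√62 ≈ -2574.8*I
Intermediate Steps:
m = 18 (m = 8 - 1*5*(-2) = 8 - 5*(-2) = 8 + 10 = 18)
K = 18
y = I*√62 (y = √(-80 + 18) = √(-62) = I*√62 ≈ 7.874*I)
-327*y = -327*I*√62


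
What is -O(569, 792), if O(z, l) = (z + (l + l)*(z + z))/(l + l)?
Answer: -1803161/1584 ≈ -1138.4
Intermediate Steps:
O(z, l) = (z + 4*l*z)/(2*l) (O(z, l) = (z + (2*l)*(2*z))/((2*l)) = (z + 4*l*z)*(1/(2*l)) = (z + 4*l*z)/(2*l))
-O(569, 792) = -(2*569 + (1/2)*569/792) = -(1138 + (1/2)*569*(1/792)) = -(1138 + 569/1584) = -1*1803161/1584 = -1803161/1584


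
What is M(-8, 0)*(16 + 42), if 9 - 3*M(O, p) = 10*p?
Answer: 174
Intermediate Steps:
M(O, p) = 3 - 10*p/3
M(-8, 0)*(16 + 42) = (3 - 10/3*0)*(16 + 42) = (3 + 0)*58 = 3*58 = 174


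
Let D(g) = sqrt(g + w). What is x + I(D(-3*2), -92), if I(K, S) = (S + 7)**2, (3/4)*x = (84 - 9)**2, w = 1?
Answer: 14725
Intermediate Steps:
x = 7500 (x = 4*(84 - 9)**2/3 = (4/3)*75**2 = (4/3)*5625 = 7500)
D(g) = sqrt(1 + g) (D(g) = sqrt(g + 1) = sqrt(1 + g))
I(K, S) = (7 + S)**2
x + I(D(-3*2), -92) = 7500 + (7 - 92)**2 = 7500 + (-85)**2 = 7500 + 7225 = 14725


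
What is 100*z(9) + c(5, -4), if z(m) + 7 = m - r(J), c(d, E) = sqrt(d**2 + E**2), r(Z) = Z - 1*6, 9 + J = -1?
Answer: 1800 + sqrt(41) ≈ 1806.4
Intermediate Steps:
J = -10 (J = -9 - 1 = -10)
r(Z) = -6 + Z (r(Z) = Z - 6 = -6 + Z)
c(d, E) = sqrt(E**2 + d**2)
z(m) = 9 + m (z(m) = -7 + (m - (-6 - 10)) = -7 + (m - 1*(-16)) = -7 + (m + 16) = -7 + (16 + m) = 9 + m)
100*z(9) + c(5, -4) = 100*(9 + 9) + sqrt((-4)**2 + 5**2) = 100*18 + sqrt(16 + 25) = 1800 + sqrt(41)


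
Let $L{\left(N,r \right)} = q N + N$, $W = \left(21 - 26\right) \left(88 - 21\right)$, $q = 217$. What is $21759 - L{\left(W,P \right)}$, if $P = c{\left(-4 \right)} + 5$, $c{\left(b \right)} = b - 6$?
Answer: $94789$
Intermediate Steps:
$c{\left(b \right)} = -6 + b$ ($c{\left(b \right)} = b - 6 = -6 + b$)
$P = -5$ ($P = \left(-6 - 4\right) + 5 = -10 + 5 = -5$)
$W = -335$ ($W = \left(-5\right) 67 = -335$)
$L{\left(N,r \right)} = 218 N$ ($L{\left(N,r \right)} = 217 N + N = 218 N$)
$21759 - L{\left(W,P \right)} = 21759 - 218 \left(-335\right) = 21759 - -73030 = 21759 + 73030 = 94789$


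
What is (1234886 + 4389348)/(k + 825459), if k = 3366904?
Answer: 13618/10151 ≈ 1.3415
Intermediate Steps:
(1234886 + 4389348)/(k + 825459) = (1234886 + 4389348)/(3366904 + 825459) = 5624234/4192363 = 5624234*(1/4192363) = 13618/10151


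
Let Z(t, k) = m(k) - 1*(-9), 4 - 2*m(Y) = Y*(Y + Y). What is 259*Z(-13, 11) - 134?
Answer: -28624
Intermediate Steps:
m(Y) = 2 - Y**2 (m(Y) = 2 - Y*(Y + Y)/2 = 2 - Y*2*Y/2 = 2 - Y**2)
Z(t, k) = 11 - k**2 (Z(t, k) = (2 - k**2) - 1*(-9) = (2 - k**2) + 9 = 11 - k**2)
259*Z(-13, 11) - 134 = 259*(11 - 1*11**2) - 134 = 259*(11 - 1*121) - 134 = 259*(11 - 121) - 134 = 259*(-110) - 134 = -28490 - 134 = -28624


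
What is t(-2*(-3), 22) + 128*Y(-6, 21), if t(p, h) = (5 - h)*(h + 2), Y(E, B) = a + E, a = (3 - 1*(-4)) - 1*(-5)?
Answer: 360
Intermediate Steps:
a = 12 (a = (3 + 4) + 5 = 7 + 5 = 12)
Y(E, B) = 12 + E
t(p, h) = (2 + h)*(5 - h) (t(p, h) = (5 - h)*(2 + h) = (2 + h)*(5 - h))
t(-2*(-3), 22) + 128*Y(-6, 21) = (10 - 1*22**2 + 3*22) + 128*(12 - 6) = (10 - 1*484 + 66) + 128*6 = (10 - 484 + 66) + 768 = -408 + 768 = 360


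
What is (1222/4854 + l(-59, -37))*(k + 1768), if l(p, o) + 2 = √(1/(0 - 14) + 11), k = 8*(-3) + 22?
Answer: -7493138/2427 + 2649*√238/7 ≈ 2750.7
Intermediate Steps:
k = -2 (k = -24 + 22 = -2)
l(p, o) = -2 + 3*√238/14 (l(p, o) = -2 + √(1/(0 - 14) + 11) = -2 + √(1/(-14) + 11) = -2 + √(-1/14 + 11) = -2 + √(153/14) = -2 + 3*√238/14)
(1222/4854 + l(-59, -37))*(k + 1768) = (1222/4854 + (-2 + 3*√238/14))*(-2 + 1768) = (1222*(1/4854) + (-2 + 3*√238/14))*1766 = (611/2427 + (-2 + 3*√238/14))*1766 = (-4243/2427 + 3*√238/14)*1766 = -7493138/2427 + 2649*√238/7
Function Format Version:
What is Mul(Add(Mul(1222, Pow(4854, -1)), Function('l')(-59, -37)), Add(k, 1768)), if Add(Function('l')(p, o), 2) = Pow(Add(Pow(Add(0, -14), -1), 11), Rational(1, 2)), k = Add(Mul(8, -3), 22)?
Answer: Add(Rational(-7493138, 2427), Mul(Rational(2649, 7), Pow(238, Rational(1, 2)))) ≈ 2750.7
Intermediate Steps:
k = -2 (k = Add(-24, 22) = -2)
Function('l')(p, o) = Add(-2, Mul(Rational(3, 14), Pow(238, Rational(1, 2)))) (Function('l')(p, o) = Add(-2, Pow(Add(Pow(Add(0, -14), -1), 11), Rational(1, 2))) = Add(-2, Pow(Add(Pow(-14, -1), 11), Rational(1, 2))) = Add(-2, Pow(Add(Rational(-1, 14), 11), Rational(1, 2))) = Add(-2, Pow(Rational(153, 14), Rational(1, 2))) = Add(-2, Mul(Rational(3, 14), Pow(238, Rational(1, 2)))))
Mul(Add(Mul(1222, Pow(4854, -1)), Function('l')(-59, -37)), Add(k, 1768)) = Mul(Add(Mul(1222, Pow(4854, -1)), Add(-2, Mul(Rational(3, 14), Pow(238, Rational(1, 2))))), Add(-2, 1768)) = Mul(Add(Mul(1222, Rational(1, 4854)), Add(-2, Mul(Rational(3, 14), Pow(238, Rational(1, 2))))), 1766) = Mul(Add(Rational(611, 2427), Add(-2, Mul(Rational(3, 14), Pow(238, Rational(1, 2))))), 1766) = Mul(Add(Rational(-4243, 2427), Mul(Rational(3, 14), Pow(238, Rational(1, 2)))), 1766) = Add(Rational(-7493138, 2427), Mul(Rational(2649, 7), Pow(238, Rational(1, 2))))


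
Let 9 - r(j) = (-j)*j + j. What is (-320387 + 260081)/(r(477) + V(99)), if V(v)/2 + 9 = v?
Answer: -20102/75747 ≈ -0.26538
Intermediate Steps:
V(v) = -18 + 2*v
r(j) = 9 + j**2 - j (r(j) = 9 - ((-j)*j + j) = 9 - (-j**2 + j) = 9 - (j - j**2) = 9 + (j**2 - j) = 9 + j**2 - j)
(-320387 + 260081)/(r(477) + V(99)) = (-320387 + 260081)/((9 + 477**2 - 1*477) + (-18 + 2*99)) = -60306/((9 + 227529 - 477) + (-18 + 198)) = -60306/(227061 + 180) = -60306/227241 = -60306*1/227241 = -20102/75747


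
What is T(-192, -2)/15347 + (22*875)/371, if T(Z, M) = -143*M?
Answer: 42219408/813391 ≈ 51.905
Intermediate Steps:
T(-192, -2)/15347 + (22*875)/371 = -143*(-2)/15347 + (22*875)/371 = 286*(1/15347) + 19250*(1/371) = 286/15347 + 2750/53 = 42219408/813391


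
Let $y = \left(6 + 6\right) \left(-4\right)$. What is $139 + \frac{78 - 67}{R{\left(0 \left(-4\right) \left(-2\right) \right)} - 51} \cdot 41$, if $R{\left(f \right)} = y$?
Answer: $\frac{1210}{9} \approx 134.44$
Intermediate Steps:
$y = -48$ ($y = 12 \left(-4\right) = -48$)
$R{\left(f \right)} = -48$
$139 + \frac{78 - 67}{R{\left(0 \left(-4\right) \left(-2\right) \right)} - 51} \cdot 41 = 139 + \frac{78 - 67}{-48 - 51} \cdot 41 = 139 + \frac{11}{-99} \cdot 41 = 139 + 11 \left(- \frac{1}{99}\right) 41 = 139 - \frac{41}{9} = \frac{1210}{9}$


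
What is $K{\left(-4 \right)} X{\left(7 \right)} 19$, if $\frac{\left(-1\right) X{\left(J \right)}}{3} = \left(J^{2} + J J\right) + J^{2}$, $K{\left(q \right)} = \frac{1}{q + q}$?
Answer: $\frac{8379}{8} \approx 1047.4$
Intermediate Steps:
$K{\left(q \right)} = \frac{1}{2 q}$
$X{\left(J \right)} = - 9 J^{2}$ ($X{\left(J \right)} = - 3 \left(\left(J^{2} + J J\right) + J^{2}\right) = - 3 \left(\left(J^{2} + J^{2}\right) + J^{2}\right) = - 3 \left(2 J^{2} + J^{2}\right) = - 3 \cdot 3 J^{2} = - 9 J^{2}$)
$K{\left(-4 \right)} X{\left(7 \right)} 19 = \frac{1}{2 \left(-4\right)} \left(- 9 \cdot 7^{2}\right) 19 = \frac{1}{2} \left(- \frac{1}{4}\right) \left(\left(-9\right) 49\right) 19 = \left(- \frac{1}{8}\right) \left(-441\right) 19 = \frac{441}{8} \cdot 19 = \frac{8379}{8}$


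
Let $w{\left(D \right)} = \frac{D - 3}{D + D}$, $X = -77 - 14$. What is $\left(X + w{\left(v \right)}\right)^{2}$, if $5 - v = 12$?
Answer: $\frac{399424}{49} \approx 8151.5$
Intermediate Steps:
$X = -91$
$v = -7$ ($v = 5 - 12 = -7$)
$w{\left(D \right)} = \frac{-3 + D}{2 D}$
$\left(X + w{\left(v \right)}\right)^{2} = \left(-91 + \frac{-3 - 7}{2 \left(-7\right)}\right)^{2} = \left(-91 + \frac{1}{2} \left(- \frac{1}{7}\right) \left(-10\right)\right)^{2} = \left(-91 + \frac{5}{7}\right)^{2} = \left(- \frac{632}{7}\right)^{2} = \frac{399424}{49}$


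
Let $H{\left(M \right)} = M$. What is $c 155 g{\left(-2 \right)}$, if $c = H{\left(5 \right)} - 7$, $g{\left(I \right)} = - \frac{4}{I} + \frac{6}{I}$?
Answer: $310$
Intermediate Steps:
$g{\left(I \right)} = \frac{2}{I}$
$c = -2$ ($c = 5 - 7 = -2$)
$c 155 g{\left(-2 \right)} = \left(-2\right) 155 \frac{2}{-2} = - 310 \cdot 2 \left(- \frac{1}{2}\right) = \left(-310\right) \left(-1\right) = 310$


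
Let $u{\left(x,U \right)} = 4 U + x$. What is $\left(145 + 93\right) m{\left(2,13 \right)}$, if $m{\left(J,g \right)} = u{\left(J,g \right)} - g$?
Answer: $9758$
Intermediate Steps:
$u{\left(x,U \right)} = x + 4 U$
$m{\left(J,g \right)} = J + 3 g$ ($m{\left(J,g \right)} = \left(J + 4 g\right) - g = J + 3 g$)
$\left(145 + 93\right) m{\left(2,13 \right)} = \left(145 + 93\right) \left(2 + 3 \cdot 13\right) = 238 \left(2 + 39\right) = 238 \cdot 41 = 9758$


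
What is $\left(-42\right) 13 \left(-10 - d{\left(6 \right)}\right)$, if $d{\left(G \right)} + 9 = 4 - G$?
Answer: $-546$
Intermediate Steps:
$d{\left(G \right)} = -5 - G$ ($d{\left(G \right)} = -9 - \left(-4 + G\right) = -5 - G$)
$\left(-42\right) 13 \left(-10 - d{\left(6 \right)}\right) = \left(-42\right) 13 \left(-10 - \left(-5 - 6\right)\right) = - 546 \left(-10 - \left(-5 - 6\right)\right) = - 546 \left(-10 - -11\right) = - 546 \left(-10 + 11\right) = \left(-546\right) 1 = -546$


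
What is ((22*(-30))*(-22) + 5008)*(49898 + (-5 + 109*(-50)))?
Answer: 867882904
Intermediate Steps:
((22*(-30))*(-22) + 5008)*(49898 + (-5 + 109*(-50))) = (-660*(-22) + 5008)*(49898 + (-5 - 5450)) = (14520 + 5008)*(49898 - 5455) = 19528*44443 = 867882904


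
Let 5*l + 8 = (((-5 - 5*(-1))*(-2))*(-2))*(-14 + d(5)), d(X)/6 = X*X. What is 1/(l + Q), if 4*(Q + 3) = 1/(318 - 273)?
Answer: -180/827 ≈ -0.21765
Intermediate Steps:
d(X) = 6*X² (d(X) = 6*(X*X) = 6*X²)
l = -8/5 (l = -8/5 + ((((-5 - 5*(-1))*(-2))*(-2))*(-14 + 6*5²))/5 = -8/5 + ((((-5 + 5)*(-2))*(-2))*(-14 + 6*25))/5 = -8/5 + (((0*(-2))*(-2))*(-14 + 150))/5 = -8/5 + ((0*(-2))*136)/5 = -8/5 + (0*136)/5 = -8/5 + (⅕)*0 = -8/5 + 0 = -8/5 ≈ -1.6000)
Q = -539/180 (Q = -3 + 1/(4*(318 - 273)) = -3 + (¼)/45 = -3 + (¼)*(1/45) = -3 + 1/180 = -539/180 ≈ -2.9944)
1/(l + Q) = 1/(-8/5 - 539/180) = 1/(-827/180) = -180/827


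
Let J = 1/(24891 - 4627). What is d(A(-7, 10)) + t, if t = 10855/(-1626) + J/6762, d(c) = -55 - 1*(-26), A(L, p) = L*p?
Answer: -441594053827/12377940176 ≈ -35.676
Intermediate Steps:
J = 1/20264 ≈ 4.9349e-5
d(c) = -29 (d(c) = -55 + 26 = -29)
t = -82633788723/12377940176 (t = 10855/(-1626) + (1/20264)/6762 = 10855*(-1/1626) + (1/20264)*(1/6762) = -10855/1626 + 1/137025168 = -82633788723/12377940176 ≈ -6.6759)
d(A(-7, 10)) + t = -29 - 82633788723/12377940176 = -441594053827/12377940176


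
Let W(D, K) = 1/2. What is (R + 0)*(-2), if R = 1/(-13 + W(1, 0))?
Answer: 4/25 ≈ 0.16000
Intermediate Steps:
W(D, K) = ½
R = -2/25 (R = 1/(-13 + ½) = 1/(-25/2) = -2/25 ≈ -0.080000)
(R + 0)*(-2) = (-2/25 + 0)*(-2) = -2/25*(-2) = 4/25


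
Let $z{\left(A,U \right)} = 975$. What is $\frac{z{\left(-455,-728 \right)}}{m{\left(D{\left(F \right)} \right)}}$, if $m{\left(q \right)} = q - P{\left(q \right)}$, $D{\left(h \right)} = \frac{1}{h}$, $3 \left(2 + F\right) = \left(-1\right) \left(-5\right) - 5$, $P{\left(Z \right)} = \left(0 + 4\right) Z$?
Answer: $650$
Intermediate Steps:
$P{\left(Z \right)} = 4 Z$
$F = -2$ ($F = -2 + \frac{\left(-1\right) \left(-5\right) - 5}{3} = -2 + \frac{5 - 5}{3} = -2 + \frac{1}{3} \cdot 0 = -2 + 0 = -2$)
$m{\left(q \right)} = - 3 q$ ($m{\left(q \right)} = q - 4 q = - 3 q$)
$\frac{z{\left(-455,-728 \right)}}{m{\left(D{\left(F \right)} \right)}} = \frac{975}{\left(-3\right) \frac{1}{-2}} = \frac{975}{\left(-3\right) \left(- \frac{1}{2}\right)} = \frac{975}{\frac{3}{2}} = 975 \cdot \frac{2}{3} = 650$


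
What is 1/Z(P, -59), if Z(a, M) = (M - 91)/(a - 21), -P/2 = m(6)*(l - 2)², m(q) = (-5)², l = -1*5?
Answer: 2471/150 ≈ 16.473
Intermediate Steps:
l = -5
m(q) = 25
P = -2450 (P = -50*(-5 - 2)² = -50*(-7)² = -50*49 = -2*1225 = -2450)
Z(a, M) = (-91 + M)/(-21 + a)
1/Z(P, -59) = 1/((-91 - 59)/(-21 - 2450)) = 1/(-150/(-2471)) = 1/(-1/2471*(-150)) = 1/(150/2471) = 2471/150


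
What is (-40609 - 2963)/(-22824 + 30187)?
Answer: -43572/7363 ≈ -5.9177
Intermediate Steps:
(-40609 - 2963)/(-22824 + 30187) = -43572/7363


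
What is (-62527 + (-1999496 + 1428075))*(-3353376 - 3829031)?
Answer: 4553272552836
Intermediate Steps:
(-62527 + (-1999496 + 1428075))*(-3353376 - 3829031) = (-62527 - 571421)*(-7182407) = -633948*(-7182407) = 4553272552836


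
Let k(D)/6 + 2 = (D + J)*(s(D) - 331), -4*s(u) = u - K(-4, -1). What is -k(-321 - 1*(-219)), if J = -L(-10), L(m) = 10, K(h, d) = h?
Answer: -205956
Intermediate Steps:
s(u) = -1 - u/4 (s(u) = -(u - 1*(-4))/4 = -(u + 4)/4 = -(4 + u)/4 = -1 - u/4)
J = -10 (J = -1*10 = -10)
k(D) = -12 + 6*(-332 - D/4)*(-10 + D) (k(D) = -12 + 6*((D - 10)*((-1 - D/4) - 331)) = -12 + 6*((-10 + D)*(-332 - D/4)) = -12 + 6*((-332 - D/4)*(-10 + D)) = -12 + 6*(-332 - D/4)*(-10 + D))
-k(-321 - 1*(-219)) = -(19908 - 1977*(-321 - 1*(-219)) - 3*(-321 - 1*(-219))²/2) = -(19908 - 1977*(-321 + 219) - 3*(-321 + 219)²/2) = -(19908 - 1977*(-102) - 3/2*(-102)²) = -(19908 + 201654 - 3/2*10404) = -(19908 + 201654 - 15606) = -1*205956 = -205956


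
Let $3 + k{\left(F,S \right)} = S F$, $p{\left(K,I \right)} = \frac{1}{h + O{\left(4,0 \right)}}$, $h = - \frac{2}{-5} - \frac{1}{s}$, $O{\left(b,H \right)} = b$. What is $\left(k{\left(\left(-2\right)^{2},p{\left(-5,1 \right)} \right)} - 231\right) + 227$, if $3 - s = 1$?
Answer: $- \frac{233}{39} \approx -5.9744$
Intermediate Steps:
$s = 2$ ($s = 3 - 1 = 2$)
$h = - \frac{1}{10}$ ($h = - \frac{2}{-5} - \frac{1}{2} = \left(-2\right) \left(- \frac{1}{5}\right) - \frac{1}{2} = \frac{2}{5} - \frac{1}{2} = - \frac{1}{10} \approx -0.1$)
$p{\left(K,I \right)} = \frac{10}{39}$ ($p{\left(K,I \right)} = \frac{1}{- \frac{1}{10} + 4} = \frac{1}{\frac{39}{10}} = \frac{10}{39}$)
$k{\left(F,S \right)} = -3 + F S$ ($k{\left(F,S \right)} = -3 + S F = -3 + F S$)
$\left(k{\left(\left(-2\right)^{2},p{\left(-5,1 \right)} \right)} - 231\right) + 227 = \left(\left(-3 + \left(-2\right)^{2} \cdot \frac{10}{39}\right) - 231\right) + 227 = \left(\left(-3 + 4 \cdot \frac{10}{39}\right) - 231\right) + 227 = \left(\left(-3 + \frac{40}{39}\right) - 231\right) + 227 = \left(- \frac{77}{39} - 231\right) + 227 = - \frac{9086}{39} + 227 = - \frac{233}{39}$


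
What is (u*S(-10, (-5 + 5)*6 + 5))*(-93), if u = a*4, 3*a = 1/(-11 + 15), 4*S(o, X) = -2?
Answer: 31/2 ≈ 15.500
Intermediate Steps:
S(o, X) = -½ (S(o, X) = (¼)*(-2) = -½)
a = 1/12 (a = 1/(3*(-11 + 15)) = (⅓)/4 = (⅓)*(¼) = 1/12 ≈ 0.083333)
u = ⅓ (u = (1/12)*4 = ⅓ ≈ 0.33333)
(u*S(-10, (-5 + 5)*6 + 5))*(-93) = ((⅓)*(-½))*(-93) = -⅙*(-93) = 31/2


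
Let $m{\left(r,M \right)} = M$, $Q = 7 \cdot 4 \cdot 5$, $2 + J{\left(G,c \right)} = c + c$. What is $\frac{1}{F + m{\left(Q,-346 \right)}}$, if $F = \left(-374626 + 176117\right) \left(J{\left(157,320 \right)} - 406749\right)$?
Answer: $\frac{1}{80616688153} \approx 1.2404 \cdot 10^{-11}$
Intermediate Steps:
$J{\left(G,c \right)} = -2 + 2 c$ ($J{\left(G,c \right)} = -2 + \left(c + c\right) = -2 + 2 c$)
$Q = 140$ ($Q = 28 \cdot 5 = 140$)
$F = 80616688499$ ($F = \left(-374626 + 176117\right) \left(\left(-2 + 2 \cdot 320\right) - 406749\right) = - 198509 \left(\left(-2 + 640\right) - 406749\right) = - 198509 \left(638 - 406749\right) = \left(-198509\right) \left(-406111\right) = 80616688499$)
$\frac{1}{F + m{\left(Q,-346 \right)}} = \frac{1}{80616688499 - 346} = \frac{1}{80616688153}$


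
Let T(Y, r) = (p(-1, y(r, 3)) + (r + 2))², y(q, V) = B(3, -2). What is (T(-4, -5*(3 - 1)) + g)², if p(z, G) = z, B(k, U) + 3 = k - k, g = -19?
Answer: 3844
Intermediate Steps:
B(k, U) = -3 (B(k, U) = -3 + (k - k) = -3 + 0 = -3)
y(q, V) = -3
T(Y, r) = (1 + r)² (T(Y, r) = (-1 + (r + 2))² = (-1 + (2 + r))² = (1 + r)²)
(T(-4, -5*(3 - 1)) + g)² = ((1 - 5*(3 - 1))² - 19)² = ((1 - 5*2)² - 19)² = ((1 - 10)² - 19)² = ((-9)² - 19)² = (81 - 19)² = 62² = 3844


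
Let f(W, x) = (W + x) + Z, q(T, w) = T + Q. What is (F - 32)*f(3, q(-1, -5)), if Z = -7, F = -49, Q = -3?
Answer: 648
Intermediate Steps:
q(T, w) = -3 + T (q(T, w) = T - 3 = -3 + T)
f(W, x) = -7 + W + x (f(W, x) = (W + x) - 7 = -7 + W + x)
(F - 32)*f(3, q(-1, -5)) = (-49 - 32)*(-7 + 3 + (-3 - 1)) = -81*(-7 + 3 - 4) = -81*(-8) = 648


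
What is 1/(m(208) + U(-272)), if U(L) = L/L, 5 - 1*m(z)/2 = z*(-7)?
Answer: 1/2923 ≈ 0.00034211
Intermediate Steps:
m(z) = 10 + 14*z (m(z) = 10 - 2*z*(-7) = 10 - (-14)*z = 10 + 14*z)
U(L) = 1
1/(m(208) + U(-272)) = 1/((10 + 14*208) + 1) = 1/((10 + 2912) + 1) = 1/(2922 + 1) = 1/2923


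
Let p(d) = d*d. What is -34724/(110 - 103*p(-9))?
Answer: 34724/8233 ≈ 4.2177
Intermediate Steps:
p(d) = d²
-34724/(110 - 103*p(-9)) = -34724/(110 - 103*(-9)²) = -34724/(110 - 103*81) = -34724/(110 - 8343) = -34724/(-8233) = -34724*(-1/8233) = 34724/8233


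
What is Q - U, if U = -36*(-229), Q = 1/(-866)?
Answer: -7139305/866 ≈ -8244.0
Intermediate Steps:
Q = -1/866 ≈ -0.0011547
U = 8244
Q - U = -1/866 - 1*8244 = -1/866 - 8244 = -7139305/866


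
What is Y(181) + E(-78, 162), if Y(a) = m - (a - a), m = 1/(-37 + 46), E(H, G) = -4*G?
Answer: -5831/9 ≈ -647.89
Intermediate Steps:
m = 1/9 ≈ 0.11111
Y(a) = 1/9 (Y(a) = 1/9 - (a - a) = 1/9 - 1*0 = 1/9 + 0 = 1/9)
Y(181) + E(-78, 162) = 1/9 - 4*162 = 1/9 - 648 = -5831/9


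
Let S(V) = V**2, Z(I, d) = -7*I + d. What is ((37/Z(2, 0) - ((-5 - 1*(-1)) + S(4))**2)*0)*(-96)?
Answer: 0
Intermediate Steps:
Z(I, d) = d - 7*I
((37/Z(2, 0) - ((-5 - 1*(-1)) + S(4))**2)*0)*(-96) = ((37/(0 - 7*2) - ((-5 - 1*(-1)) + 4**2)**2)*0)*(-96) = ((37/(0 - 14) - ((-5 + 1) + 16)**2)*0)*(-96) = ((37/(-14) - (-4 + 16)**2)*0)*(-96) = ((37*(-1/14) - 1*12**2)*0)*(-96) = ((-37/14 - 1*144)*0)*(-96) = ((-37/14 - 144)*0)*(-96) = -2053/14*0*(-96) = 0*(-96) = 0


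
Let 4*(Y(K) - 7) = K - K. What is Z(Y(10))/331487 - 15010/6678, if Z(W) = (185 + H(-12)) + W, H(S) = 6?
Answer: -2487148813/1106835093 ≈ -2.2471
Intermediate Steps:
Y(K) = 7 (Y(K) = 7 + (K - K)/4 = 7 + (¼)*0 = 7 + 0 = 7)
Z(W) = 191 + W (Z(W) = (185 + 6) + W = 191 + W)
Z(Y(10))/331487 - 15010/6678 = (191 + 7)/331487 - 15010/6678 = 198*(1/331487) - 15010*1/6678 = 198/331487 - 7505/3339 = -2487148813/1106835093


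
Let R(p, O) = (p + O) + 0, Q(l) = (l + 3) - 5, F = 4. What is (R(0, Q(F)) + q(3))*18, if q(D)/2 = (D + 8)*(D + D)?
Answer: 2412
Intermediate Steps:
q(D) = 4*D*(8 + D) (q(D) = 2*((D + 8)*(D + D)) = 2*((8 + D)*(2*D)) = 2*(2*D*(8 + D)) = 4*D*(8 + D))
Q(l) = -2 + l (Q(l) = (3 + l) - 5 = -2 + l)
R(p, O) = O + p (R(p, O) = (O + p) + 0 = O + p)
(R(0, Q(F)) + q(3))*18 = (((-2 + 4) + 0) + 4*3*(8 + 3))*18 = ((2 + 0) + 4*3*11)*18 = (2 + 132)*18 = 134*18 = 2412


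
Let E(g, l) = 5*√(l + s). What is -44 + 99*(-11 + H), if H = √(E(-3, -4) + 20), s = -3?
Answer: -1133 + 99*√(20 + 5*I*√7) ≈ -668.76 + 139.64*I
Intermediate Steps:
E(g, l) = 5*√(-3 + l) (E(g, l) = 5*√(l - 3) = 5*√(-3 + l))
H = √(20 + 5*I*√7) (H = √(5*√(-3 - 4) + 20) = √(5*√(-7) + 20) = √(5*(I*√7) + 20) = √(5*I*√7 + 20) = √(20 + 5*I*√7) ≈ 4.6893 + 1.4105*I)
-44 + 99*(-11 + H) = -44 + 99*(-11 + √(20 + 5*I*√7)) = -44 + (-1089 + 99*√(20 + 5*I*√7)) = -1133 + 99*√(20 + 5*I*√7)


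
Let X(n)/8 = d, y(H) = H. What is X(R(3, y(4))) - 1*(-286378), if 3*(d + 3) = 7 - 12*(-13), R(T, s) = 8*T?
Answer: 860366/3 ≈ 2.8679e+5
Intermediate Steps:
d = 154/3 (d = -3 + (7 - 12*(-13))/3 = -3 + (7 + 156)/3 = -3 + (⅓)*163 = -3 + 163/3 = 154/3 ≈ 51.333)
X(n) = 1232/3 (X(n) = 8*(154/3) = 1232/3)
X(R(3, y(4))) - 1*(-286378) = 1232/3 - 1*(-286378) = 1232/3 + 286378 = 860366/3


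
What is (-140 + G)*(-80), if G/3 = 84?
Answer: -8960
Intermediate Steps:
G = 252 (G = 3*84 = 252)
(-140 + G)*(-80) = (-140 + 252)*(-80) = 112*(-80) = -8960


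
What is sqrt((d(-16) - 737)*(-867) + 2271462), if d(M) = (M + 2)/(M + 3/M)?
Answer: sqrt(3983367201)/37 ≈ 1705.8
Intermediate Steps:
d(M) = (2 + M)/(M + 3/M)
sqrt((d(-16) - 737)*(-867) + 2271462) = sqrt((-16*(2 - 16)/(3 + (-16)**2) - 737)*(-867) + 2271462) = sqrt((-16*(-14)/(3 + 256) - 737)*(-867) + 2271462) = sqrt((-16*(-14)/259 - 737)*(-867) + 2271462) = sqrt((-16*1/259*(-14) - 737)*(-867) + 2271462) = sqrt((32/37 - 737)*(-867) + 2271462) = sqrt(-27237/37*(-867) + 2271462) = sqrt(23614479/37 + 2271462) = sqrt(107658573/37) = sqrt(3983367201)/37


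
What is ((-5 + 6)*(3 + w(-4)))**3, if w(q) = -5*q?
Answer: 12167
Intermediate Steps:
((-5 + 6)*(3 + w(-4)))**3 = ((-5 + 6)*(3 - 5*(-4)))**3 = (1*(3 + 20))**3 = (1*23)**3 = 23**3 = 12167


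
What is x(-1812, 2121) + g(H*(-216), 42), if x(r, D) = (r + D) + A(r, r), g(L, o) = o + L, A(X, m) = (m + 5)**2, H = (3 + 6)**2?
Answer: 3248104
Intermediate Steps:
H = 81 (H = 9**2 = 81)
A(X, m) = (5 + m)**2
g(L, o) = L + o
x(r, D) = D + r + (5 + r)**2 (x(r, D) = (r + D) + (5 + r)**2 = (D + r) + (5 + r)**2 = D + r + (5 + r)**2)
x(-1812, 2121) + g(H*(-216), 42) = (2121 - 1812 + (5 - 1812)**2) + (81*(-216) + 42) = (2121 - 1812 + (-1807)**2) + (-17496 + 42) = (2121 - 1812 + 3265249) - 17454 = 3265558 - 17454 = 3248104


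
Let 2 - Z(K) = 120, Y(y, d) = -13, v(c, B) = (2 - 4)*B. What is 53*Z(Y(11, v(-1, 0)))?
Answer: -6254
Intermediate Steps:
v(c, B) = -2*B
Z(K) = -118 (Z(K) = 2 - 1*120 = 2 - 120 = -118)
53*Z(Y(11, v(-1, 0))) = 53*(-118) = -6254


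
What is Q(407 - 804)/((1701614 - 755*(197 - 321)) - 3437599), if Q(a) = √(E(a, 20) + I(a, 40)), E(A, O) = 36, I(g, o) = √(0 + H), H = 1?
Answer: -√37/1642365 ≈ -3.7037e-6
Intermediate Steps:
I(g, o) = 1 (I(g, o) = √(0 + 1) = √1 = 1)
Q(a) = √37 (Q(a) = √(36 + 1) = √37)
Q(407 - 804)/((1701614 - 755*(197 - 321)) - 3437599) = √37/((1701614 - 755*(197 - 321)) - 3437599) = √37/((1701614 - 755*(-124)) - 3437599) = √37/((1701614 - 1*(-93620)) - 3437599) = √37/((1701614 + 93620) - 3437599) = √37/(1795234 - 3437599) = √37/(-1642365) = √37*(-1/1642365) = -√37/1642365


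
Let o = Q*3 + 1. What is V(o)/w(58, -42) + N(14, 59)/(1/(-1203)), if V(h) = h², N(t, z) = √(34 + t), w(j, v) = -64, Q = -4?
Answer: -121/64 - 4812*√3 ≈ -8336.5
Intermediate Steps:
o = -11 (o = -4*3 + 1 = -12 + 1 = -11)
V(o)/w(58, -42) + N(14, 59)/(1/(-1203)) = (-11)²/(-64) + √(34 + 14)/(1/(-1203)) = 121*(-1/64) + √48/(-1/1203) = -121/64 + (4*√3)*(-1203) = -121/64 - 4812*√3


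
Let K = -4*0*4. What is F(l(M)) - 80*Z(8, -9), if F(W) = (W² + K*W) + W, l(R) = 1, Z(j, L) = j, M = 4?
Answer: -638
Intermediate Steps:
K = 0 (K = 0*4 = 0)
F(W) = W + W² (F(W) = (W² + 0*W) + W = (W² + 0) + W = W² + W = W + W²)
F(l(M)) - 80*Z(8, -9) = 1*(1 + 1) - 80*8 = 1*2 - 640 = 2 - 640 = -638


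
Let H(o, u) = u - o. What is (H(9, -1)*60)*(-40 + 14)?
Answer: 15600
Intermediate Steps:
(H(9, -1)*60)*(-40 + 14) = ((-1 - 1*9)*60)*(-40 + 14) = ((-1 - 9)*60)*(-26) = -10*60*(-26) = -600*(-26) = 15600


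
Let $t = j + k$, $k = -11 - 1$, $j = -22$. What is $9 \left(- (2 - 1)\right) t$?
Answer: $306$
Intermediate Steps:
$k = -12$ ($k = -11 - 1 = -12$)
$t = -34$ ($t = -22 - 12 = -34$)
$9 \left(- (2 - 1)\right) t = 9 \left(- (2 - 1)\right) \left(-34\right) = 9 \left(\left(-1\right) 1\right) \left(-34\right) = 9 \left(-1\right) \left(-34\right) = \left(-9\right) \left(-34\right) = 306$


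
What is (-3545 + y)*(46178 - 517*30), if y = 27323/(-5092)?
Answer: -138607575821/1273 ≈ -1.0888e+8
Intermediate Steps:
y = -27323/5092 (y = 27323*(-1/5092) = -27323/5092 ≈ -5.3659)
(-3545 + y)*(46178 - 517*30) = (-3545 - 27323/5092)*(46178 - 517*30) = -18078463*(46178 - 15510)/5092 = -18078463/5092*30668 = -138607575821/1273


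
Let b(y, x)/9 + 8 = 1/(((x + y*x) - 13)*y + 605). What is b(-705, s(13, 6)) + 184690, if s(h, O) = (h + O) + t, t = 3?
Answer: 2017655044589/10928810 ≈ 1.8462e+5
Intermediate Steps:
s(h, O) = 3 + O + h (s(h, O) = (h + O) + 3 = (O + h) + 3 = 3 + O + h)
b(y, x) = -72 + 9/(605 + y*(-13 + x + x*y)) (b(y, x) = -72 + 9/(((x + y*x) - 13)*y + 605) = -72 + 9/(((x + x*y) - 13)*y + 605) = -72 + 9/((-13 + x + x*y)*y + 605) = -72 + 9/(y*(-13 + x + x*y) + 605) = -72 + 9/(605 + y*(-13 + x + x*y)))
b(-705, s(13, 6)) + 184690 = 9*(-4839 + 104*(-705) - 8*(3 + 6 + 13)*(-705) - 8*(3 + 6 + 13)*(-705)**2)/(605 - 13*(-705) + (3 + 6 + 13)*(-705) + (3 + 6 + 13)*(-705)**2) + 184690 = 9*(-4839 - 73320 - 8*22*(-705) - 8*22*497025)/(605 + 9165 + 22*(-705) + 22*497025) + 184690 = 9*(-4839 - 73320 + 124080 - 87476400)/(605 + 9165 - 15510 + 10934550) + 184690 = 9*(-87430479)/10928810 + 184690 = 9*(1/10928810)*(-87430479) + 184690 = -786874311/10928810 + 184690 = 2017655044589/10928810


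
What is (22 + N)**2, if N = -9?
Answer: 169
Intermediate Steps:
(22 + N)**2 = (22 - 9)**2 = 13**2 = 169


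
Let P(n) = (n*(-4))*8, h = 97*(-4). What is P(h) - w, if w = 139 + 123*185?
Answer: -10478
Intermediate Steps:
w = 22894 (w = 139 + 22755 = 22894)
h = -388
P(n) = -32*n (P(n) = -4*n*8 = -32*n)
P(h) - w = -32*(-388) - 1*22894 = 12416 - 22894 = -10478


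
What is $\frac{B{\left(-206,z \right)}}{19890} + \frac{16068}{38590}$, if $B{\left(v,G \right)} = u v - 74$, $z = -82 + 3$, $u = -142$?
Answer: $\frac{472409}{250835} \approx 1.8833$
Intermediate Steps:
$z = -79$
$B{\left(v,G \right)} = -74 - 142 v$ ($B{\left(v,G \right)} = - 142 v - 74 = -74 - 142 v$)
$\frac{B{\left(-206,z \right)}}{19890} + \frac{16068}{38590} = \frac{-74 - -29252}{19890} + \frac{16068}{38590} = \left(-74 + 29252\right) \frac{1}{19890} + 16068 \cdot \frac{1}{38590} = 29178 \cdot \frac{1}{19890} + \frac{8034}{19295} = \frac{1621}{1105} + \frac{8034}{19295} = \frac{472409}{250835}$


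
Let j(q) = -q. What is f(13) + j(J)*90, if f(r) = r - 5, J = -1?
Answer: 98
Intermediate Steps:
f(r) = -5 + r
f(13) + j(J)*90 = (-5 + 13) - 1*(-1)*90 = 8 + 1*90 = 8 + 90 = 98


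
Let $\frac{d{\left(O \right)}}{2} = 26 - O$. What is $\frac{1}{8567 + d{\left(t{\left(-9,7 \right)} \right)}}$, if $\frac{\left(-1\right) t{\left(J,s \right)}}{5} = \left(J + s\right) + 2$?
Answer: $\frac{1}{8619} \approx 0.00011602$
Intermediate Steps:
$t{\left(J,s \right)} = -10 - 5 J - 5 s$ ($t{\left(J,s \right)} = - 5 \left(\left(J + s\right) + 2\right) = - 5 \left(2 + J + s\right) = -10 - 5 J - 5 s$)
$d{\left(O \right)} = 52 - 2 O$ ($d{\left(O \right)} = 2 \left(26 - O\right) = 52 - 2 O$)
$\frac{1}{8567 + d{\left(t{\left(-9,7 \right)} \right)}} = \frac{1}{8567 + \left(52 - 2 \left(-10 - -45 - 35\right)\right)} = \frac{1}{8567 + \left(52 - 2 \left(-10 + 45 - 35\right)\right)} = \frac{1}{8567 + \left(52 - 0\right)} = \frac{1}{8567 + \left(52 + 0\right)} = \frac{1}{8567 + 52} = \frac{1}{8619}$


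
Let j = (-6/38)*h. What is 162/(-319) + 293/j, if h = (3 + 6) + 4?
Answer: -1782191/12441 ≈ -143.25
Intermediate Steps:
h = 13 (h = 9 + 4 = 13)
j = -39/19 (j = -6/38*13 = -6*1/38*13 = -3/19*13 = -39/19 ≈ -2.0526)
162/(-319) + 293/j = 162/(-319) + 293/(-39/19) = 162*(-1/319) + 293*(-19/39) = -162/319 - 5567/39 = -1782191/12441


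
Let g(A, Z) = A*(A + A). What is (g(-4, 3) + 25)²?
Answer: 3249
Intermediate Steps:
g(A, Z) = 2*A² (g(A, Z) = A*(2*A) = 2*A²)
(g(-4, 3) + 25)² = (2*(-4)² + 25)² = (2*16 + 25)² = (32 + 25)² = 57² = 3249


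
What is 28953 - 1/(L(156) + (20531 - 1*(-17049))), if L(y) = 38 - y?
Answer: 1084637285/37462 ≈ 28953.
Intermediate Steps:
28953 - 1/(L(156) + (20531 - 1*(-17049))) = 28953 - 1/((38 - 1*156) + (20531 - 1*(-17049))) = 28953 - 1/((38 - 156) + (20531 + 17049)) = 28953 - 1/(-118 + 37580) = 28953 - 1/37462 = 1084637285/37462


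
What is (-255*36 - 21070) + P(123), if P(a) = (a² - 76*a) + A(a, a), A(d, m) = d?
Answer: -24346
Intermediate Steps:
P(a) = a² - 75*a (P(a) = (a² - 76*a) + a = a² - 75*a)
(-255*36 - 21070) + P(123) = (-255*36 - 21070) + 123*(-75 + 123) = (-9180 - 21070) + 123*48 = -30250 + 5904 = -24346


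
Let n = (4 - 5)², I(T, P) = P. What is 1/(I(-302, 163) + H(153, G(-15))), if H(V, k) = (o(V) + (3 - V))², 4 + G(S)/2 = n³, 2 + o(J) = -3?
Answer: 1/24188 ≈ 4.1343e-5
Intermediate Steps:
o(J) = -5 (o(J) = -2 - 3 = -5)
n = 1 (n = (-1)² = 1)
G(S) = -6 (G(S) = -8 + 2*1³ = -8 + 2*1 = -8 + 2 = -6)
H(V, k) = (-2 - V)² (H(V, k) = (-5 + (3 - V))² = (-2 - V)²)
1/(I(-302, 163) + H(153, G(-15))) = 1/(163 + (2 + 153)²) = 1/(163 + 155²) = 1/(163 + 24025) = 1/24188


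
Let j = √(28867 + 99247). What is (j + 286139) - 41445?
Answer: 244694 + √128114 ≈ 2.4505e+5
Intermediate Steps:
j = √128114 ≈ 357.93
(j + 286139) - 41445 = (√128114 + 286139) - 41445 = (286139 + √128114) - 41445 = 244694 + √128114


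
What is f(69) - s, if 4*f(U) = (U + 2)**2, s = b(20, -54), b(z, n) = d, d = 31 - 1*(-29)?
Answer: 4801/4 ≈ 1200.3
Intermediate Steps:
d = 60 (d = 31 + 29 = 60)
b(z, n) = 60
s = 60
f(U) = (2 + U)**2/4 (f(U) = (U + 2)**2/4 = (2 + U)**2/4)
f(69) - s = (2 + 69)**2/4 - 1*60 = (1/4)*71**2 - 60 = (1/4)*5041 - 60 = 5041/4 - 60 = 4801/4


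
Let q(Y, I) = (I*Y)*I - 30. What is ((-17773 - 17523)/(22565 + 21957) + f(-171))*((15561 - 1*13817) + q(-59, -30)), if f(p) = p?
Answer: 196514400694/22261 ≈ 8.8277e+6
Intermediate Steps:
q(Y, I) = -30 + Y*I² (q(Y, I) = Y*I² - 30 = -30 + Y*I²)
((-17773 - 17523)/(22565 + 21957) + f(-171))*((15561 - 1*13817) + q(-59, -30)) = ((-17773 - 17523)/(22565 + 21957) - 171)*((15561 - 1*13817) + (-30 - 59*(-30)²)) = (-35296/44522 - 171)*((15561 - 13817) + (-30 - 59*900)) = (-35296*1/44522 - 171)*(1744 + (-30 - 53100)) = (-17648/22261 - 171)*(1744 - 53130) = -3824279/22261*(-51386) = 196514400694/22261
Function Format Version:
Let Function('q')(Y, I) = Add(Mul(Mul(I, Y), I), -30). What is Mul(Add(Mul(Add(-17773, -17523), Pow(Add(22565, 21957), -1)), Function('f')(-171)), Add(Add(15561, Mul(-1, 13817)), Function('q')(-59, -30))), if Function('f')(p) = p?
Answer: Rational(196514400694, 22261) ≈ 8.8277e+6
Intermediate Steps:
Function('q')(Y, I) = Add(-30, Mul(Y, Pow(I, 2))) (Function('q')(Y, I) = Add(Mul(Y, Pow(I, 2)), -30) = Add(-30, Mul(Y, Pow(I, 2))))
Mul(Add(Mul(Add(-17773, -17523), Pow(Add(22565, 21957), -1)), Function('f')(-171)), Add(Add(15561, Mul(-1, 13817)), Function('q')(-59, -30))) = Mul(Add(Mul(Add(-17773, -17523), Pow(Add(22565, 21957), -1)), -171), Add(Add(15561, Mul(-1, 13817)), Add(-30, Mul(-59, Pow(-30, 2))))) = Mul(Add(Mul(-35296, Pow(44522, -1)), -171), Add(Add(15561, -13817), Add(-30, Mul(-59, 900)))) = Mul(Add(Mul(-35296, Rational(1, 44522)), -171), Add(1744, Add(-30, -53100))) = Mul(Add(Rational(-17648, 22261), -171), Add(1744, -53130)) = Mul(Rational(-3824279, 22261), -51386) = Rational(196514400694, 22261)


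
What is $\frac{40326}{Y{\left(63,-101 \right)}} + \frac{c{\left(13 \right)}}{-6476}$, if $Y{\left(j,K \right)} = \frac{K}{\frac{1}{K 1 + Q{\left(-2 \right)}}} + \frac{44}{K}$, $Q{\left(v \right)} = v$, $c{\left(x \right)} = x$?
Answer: $\frac{26362610209}{6804067684} \approx 3.8745$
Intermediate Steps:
$Y{\left(j,K \right)} = \frac{44}{K} + K \left(-2 + K\right)$ ($Y{\left(j,K \right)} = \frac{K}{\frac{1}{K 1 - 2}} + \frac{44}{K} = \frac{K}{\frac{1}{K - 2}} + \frac{44}{K} = \frac{K}{\frac{1}{-2 + K}} + \frac{44}{K} = K \left(-2 + K\right) + \frac{44}{K} = \frac{44}{K} + K \left(-2 + K\right)$)
$\frac{40326}{Y{\left(63,-101 \right)}} + \frac{c{\left(13 \right)}}{-6476} = \frac{40326}{\frac{1}{-101} \left(44 + \left(-101\right)^{2} \left(-2 - 101\right)\right)} + \frac{13}{-6476} = \frac{40326}{\left(- \frac{1}{101}\right) \left(44 + 10201 \left(-103\right)\right)} + 13 \left(- \frac{1}{6476}\right) = \frac{40326}{\left(- \frac{1}{101}\right) \left(44 - 1050703\right)} - \frac{13}{6476} = \frac{40326}{\left(- \frac{1}{101}\right) \left(-1050659\right)} - \frac{13}{6476} = \frac{40326}{\frac{1050659}{101}} - \frac{13}{6476} = 40326 \cdot \frac{101}{1050659} - \frac{13}{6476} = \frac{4072926}{1050659} - \frac{13}{6476} = \frac{26362610209}{6804067684}$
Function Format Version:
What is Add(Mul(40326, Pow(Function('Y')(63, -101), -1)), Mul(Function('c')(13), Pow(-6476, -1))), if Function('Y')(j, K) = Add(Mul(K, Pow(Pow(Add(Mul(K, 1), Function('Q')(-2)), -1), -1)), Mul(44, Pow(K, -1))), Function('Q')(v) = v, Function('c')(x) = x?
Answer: Rational(26362610209, 6804067684) ≈ 3.8745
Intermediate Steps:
Function('Y')(j, K) = Add(Mul(44, Pow(K, -1)), Mul(K, Add(-2, K))) (Function('Y')(j, K) = Add(Mul(K, Pow(Pow(Add(Mul(K, 1), -2), -1), -1)), Mul(44, Pow(K, -1))) = Add(Mul(K, Pow(Pow(Add(K, -2), -1), -1)), Mul(44, Pow(K, -1))) = Add(Mul(K, Pow(Pow(Add(-2, K), -1), -1)), Mul(44, Pow(K, -1))) = Add(Mul(K, Add(-2, K)), Mul(44, Pow(K, -1))) = Add(Mul(44, Pow(K, -1)), Mul(K, Add(-2, K))))
Add(Mul(40326, Pow(Function('Y')(63, -101), -1)), Mul(Function('c')(13), Pow(-6476, -1))) = Add(Mul(40326, Pow(Mul(Pow(-101, -1), Add(44, Mul(Pow(-101, 2), Add(-2, -101)))), -1)), Mul(13, Pow(-6476, -1))) = Add(Mul(40326, Pow(Mul(Rational(-1, 101), Add(44, Mul(10201, -103))), -1)), Mul(13, Rational(-1, 6476))) = Add(Mul(40326, Pow(Mul(Rational(-1, 101), Add(44, -1050703)), -1)), Rational(-13, 6476)) = Add(Mul(40326, Pow(Mul(Rational(-1, 101), -1050659), -1)), Rational(-13, 6476)) = Add(Mul(40326, Pow(Rational(1050659, 101), -1)), Rational(-13, 6476)) = Add(Mul(40326, Rational(101, 1050659)), Rational(-13, 6476)) = Add(Rational(4072926, 1050659), Rational(-13, 6476)) = Rational(26362610209, 6804067684)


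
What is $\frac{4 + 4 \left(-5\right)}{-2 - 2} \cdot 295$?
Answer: $1180$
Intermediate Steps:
$\frac{4 + 4 \left(-5\right)}{-2 - 2} \cdot 295 = \frac{4 - 20}{-4} \cdot 295 = \left(-16\right) \left(- \frac{1}{4}\right) 295 = 4 \cdot 295 = 1180$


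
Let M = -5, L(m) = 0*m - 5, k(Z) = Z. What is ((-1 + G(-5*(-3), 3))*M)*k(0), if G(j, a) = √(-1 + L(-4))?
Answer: 0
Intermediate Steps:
L(m) = -5 (L(m) = 0 - 5 = -5)
G(j, a) = I*√6 (G(j, a) = √(-1 - 5) = √(-6) = I*√6)
((-1 + G(-5*(-3), 3))*M)*k(0) = ((-1 + I*√6)*(-5))*0 = (5 - 5*I*√6)*0 = 0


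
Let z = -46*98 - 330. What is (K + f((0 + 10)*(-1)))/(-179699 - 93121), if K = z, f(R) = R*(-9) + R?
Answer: 793/45470 ≈ 0.017440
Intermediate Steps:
f(R) = -8*R (f(R) = -9*R + R = -8*R)
z = -4838 (z = -4508 - 330 = -4838)
K = -4838
(K + f((0 + 10)*(-1)))/(-179699 - 93121) = (-4838 - 8*(0 + 10)*(-1))/(-179699 - 93121) = (-4838 - 80*(-1))/(-272820) = (-4838 - 8*(-10))*(-1/272820) = (-4838 + 80)*(-1/272820) = -4758*(-1/272820) = 793/45470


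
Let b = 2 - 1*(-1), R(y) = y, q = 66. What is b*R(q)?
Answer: 198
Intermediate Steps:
b = 3 (b = 2 + 1 = 3)
b*R(q) = 3*66 = 198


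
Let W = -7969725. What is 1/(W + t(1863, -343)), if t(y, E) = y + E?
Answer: -1/7968205 ≈ -1.2550e-7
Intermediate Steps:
t(y, E) = E + y
1/(W + t(1863, -343)) = 1/(-7969725 + (-343 + 1863)) = 1/(-7969725 + 1520) = 1/(-7968205) = -1/7968205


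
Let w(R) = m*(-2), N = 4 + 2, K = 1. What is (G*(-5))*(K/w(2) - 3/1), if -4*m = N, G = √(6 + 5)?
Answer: 40*√11/3 ≈ 44.222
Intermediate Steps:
G = √11 ≈ 3.3166
N = 6
m = -3/2 (m = -¼*6 = -3/2 ≈ -1.5000)
w(R) = 3 (w(R) = -3/2*(-2) = 3)
(G*(-5))*(K/w(2) - 3/1) = (√11*(-5))*(1/3 - 3/1) = (-5*√11)*(1*(⅓) - 3*1) = (-5*√11)*(⅓ - 3) = -5*√11*(-8/3) = 40*√11/3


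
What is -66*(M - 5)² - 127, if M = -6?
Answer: -8113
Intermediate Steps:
-66*(M - 5)² - 127 = -66*(-6 - 5)² - 127 = -66*(-11)² - 127 = -66*121 - 127 = -7986 - 127 = -8113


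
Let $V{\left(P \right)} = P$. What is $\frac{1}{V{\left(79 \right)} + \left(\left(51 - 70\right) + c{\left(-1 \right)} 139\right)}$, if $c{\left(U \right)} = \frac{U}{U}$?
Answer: $\frac{1}{199} \approx 0.0050251$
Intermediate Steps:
$c{\left(U \right)} = 1$
$\frac{1}{V{\left(79 \right)} + \left(\left(51 - 70\right) + c{\left(-1 \right)} 139\right)} = \frac{1}{79 + \left(\left(51 - 70\right) + 1 \cdot 139\right)} = \frac{1}{79 + \left(-19 + 139\right)} = \frac{1}{79 + 120} = \frac{1}{199}$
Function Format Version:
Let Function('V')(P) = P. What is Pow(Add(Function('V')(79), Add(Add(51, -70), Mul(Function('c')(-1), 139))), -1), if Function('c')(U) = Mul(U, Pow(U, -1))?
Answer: Rational(1, 199) ≈ 0.0050251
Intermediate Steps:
Function('c')(U) = 1
Pow(Add(Function('V')(79), Add(Add(51, -70), Mul(Function('c')(-1), 139))), -1) = Pow(Add(79, Add(Add(51, -70), Mul(1, 139))), -1) = Pow(Add(79, Add(-19, 139)), -1) = Pow(Add(79, 120), -1) = Pow(199, -1) = Rational(1, 199)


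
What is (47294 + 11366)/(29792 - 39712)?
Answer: -2933/496 ≈ -5.9133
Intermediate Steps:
(47294 + 11366)/(29792 - 39712) = 58660/(-9920) = 58660*(-1/9920) = -2933/496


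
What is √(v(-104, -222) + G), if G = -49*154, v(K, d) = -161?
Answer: I*√7707 ≈ 87.79*I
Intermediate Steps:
G = -7546
√(v(-104, -222) + G) = √(-161 - 7546) = √(-7707) = I*√7707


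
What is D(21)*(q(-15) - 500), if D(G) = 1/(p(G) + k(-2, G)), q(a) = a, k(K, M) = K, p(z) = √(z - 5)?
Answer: -515/2 ≈ -257.50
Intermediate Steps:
p(z) = √(-5 + z)
D(G) = 1/(-2 + √(-5 + G)) (D(G) = 1/(√(-5 + G) - 2) = 1/(-2 + √(-5 + G)))
D(21)*(q(-15) - 500) = (-15 - 500)/(-2 + √(-5 + 21)) = -515/(-2 + √16) = -515/(-2 + 4) = -515/2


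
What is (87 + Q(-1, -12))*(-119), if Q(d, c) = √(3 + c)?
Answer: -10353 - 357*I ≈ -10353.0 - 357.0*I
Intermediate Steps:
(87 + Q(-1, -12))*(-119) = (87 + √(3 - 12))*(-119) = (87 + √(-9))*(-119) = (87 + 3*I)*(-119) = -10353 - 357*I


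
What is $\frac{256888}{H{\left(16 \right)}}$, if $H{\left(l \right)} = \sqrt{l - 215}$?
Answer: $- \frac{256888 i \sqrt{199}}{199} \approx - 18210.0 i$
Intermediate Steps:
$H{\left(l \right)} = \sqrt{-215 + l}$
$\frac{256888}{H{\left(16 \right)}} = \frac{256888}{\sqrt{-215 + 16}} = \frac{256888}{\sqrt{-199}} = \frac{256888}{i \sqrt{199}} = 256888 \left(- \frac{i \sqrt{199}}{199}\right) = - \frac{256888 i \sqrt{199}}{199}$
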